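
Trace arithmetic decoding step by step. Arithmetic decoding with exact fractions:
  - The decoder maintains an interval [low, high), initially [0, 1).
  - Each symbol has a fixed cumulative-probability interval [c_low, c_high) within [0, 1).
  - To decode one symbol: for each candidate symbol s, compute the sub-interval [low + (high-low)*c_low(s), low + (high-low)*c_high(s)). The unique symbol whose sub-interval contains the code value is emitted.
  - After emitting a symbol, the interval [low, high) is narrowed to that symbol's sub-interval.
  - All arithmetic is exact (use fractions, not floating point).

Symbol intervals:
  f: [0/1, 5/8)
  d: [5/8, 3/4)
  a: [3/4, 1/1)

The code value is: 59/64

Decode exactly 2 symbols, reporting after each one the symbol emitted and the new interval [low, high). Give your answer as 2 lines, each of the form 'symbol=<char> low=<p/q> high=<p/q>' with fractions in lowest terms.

Answer: symbol=a low=3/4 high=1/1
symbol=d low=29/32 high=15/16

Derivation:
Step 1: interval [0/1, 1/1), width = 1/1 - 0/1 = 1/1
  'f': [0/1 + 1/1*0/1, 0/1 + 1/1*5/8) = [0/1, 5/8)
  'd': [0/1 + 1/1*5/8, 0/1 + 1/1*3/4) = [5/8, 3/4)
  'a': [0/1 + 1/1*3/4, 0/1 + 1/1*1/1) = [3/4, 1/1) <- contains code 59/64
  emit 'a', narrow to [3/4, 1/1)
Step 2: interval [3/4, 1/1), width = 1/1 - 3/4 = 1/4
  'f': [3/4 + 1/4*0/1, 3/4 + 1/4*5/8) = [3/4, 29/32)
  'd': [3/4 + 1/4*5/8, 3/4 + 1/4*3/4) = [29/32, 15/16) <- contains code 59/64
  'a': [3/4 + 1/4*3/4, 3/4 + 1/4*1/1) = [15/16, 1/1)
  emit 'd', narrow to [29/32, 15/16)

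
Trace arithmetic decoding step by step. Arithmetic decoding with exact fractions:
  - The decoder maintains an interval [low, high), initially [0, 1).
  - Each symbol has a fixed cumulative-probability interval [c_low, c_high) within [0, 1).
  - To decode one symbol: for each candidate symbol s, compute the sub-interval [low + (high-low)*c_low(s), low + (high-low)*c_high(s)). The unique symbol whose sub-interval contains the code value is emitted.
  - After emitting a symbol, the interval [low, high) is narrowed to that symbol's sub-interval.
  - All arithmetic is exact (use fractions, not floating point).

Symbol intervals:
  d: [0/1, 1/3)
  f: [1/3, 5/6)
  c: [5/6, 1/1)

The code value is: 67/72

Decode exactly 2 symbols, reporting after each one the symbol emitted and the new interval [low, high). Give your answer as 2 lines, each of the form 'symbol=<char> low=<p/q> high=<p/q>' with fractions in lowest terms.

Step 1: interval [0/1, 1/1), width = 1/1 - 0/1 = 1/1
  'd': [0/1 + 1/1*0/1, 0/1 + 1/1*1/3) = [0/1, 1/3)
  'f': [0/1 + 1/1*1/3, 0/1 + 1/1*5/6) = [1/3, 5/6)
  'c': [0/1 + 1/1*5/6, 0/1 + 1/1*1/1) = [5/6, 1/1) <- contains code 67/72
  emit 'c', narrow to [5/6, 1/1)
Step 2: interval [5/6, 1/1), width = 1/1 - 5/6 = 1/6
  'd': [5/6 + 1/6*0/1, 5/6 + 1/6*1/3) = [5/6, 8/9)
  'f': [5/6 + 1/6*1/3, 5/6 + 1/6*5/6) = [8/9, 35/36) <- contains code 67/72
  'c': [5/6 + 1/6*5/6, 5/6 + 1/6*1/1) = [35/36, 1/1)
  emit 'f', narrow to [8/9, 35/36)

Answer: symbol=c low=5/6 high=1/1
symbol=f low=8/9 high=35/36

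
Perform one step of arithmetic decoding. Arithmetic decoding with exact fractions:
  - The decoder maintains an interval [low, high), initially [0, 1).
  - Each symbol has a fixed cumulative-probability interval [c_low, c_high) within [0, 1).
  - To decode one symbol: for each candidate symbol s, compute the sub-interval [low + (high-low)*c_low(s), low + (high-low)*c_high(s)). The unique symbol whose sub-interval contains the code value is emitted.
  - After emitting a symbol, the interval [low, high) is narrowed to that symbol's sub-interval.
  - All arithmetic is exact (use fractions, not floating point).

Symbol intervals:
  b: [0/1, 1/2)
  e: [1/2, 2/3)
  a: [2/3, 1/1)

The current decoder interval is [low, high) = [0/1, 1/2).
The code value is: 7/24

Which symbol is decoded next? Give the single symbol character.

Answer: e

Derivation:
Interval width = high − low = 1/2 − 0/1 = 1/2
Scaled code = (code − low) / width = (7/24 − 0/1) / 1/2 = 7/12
  b: [0/1, 1/2) 
  e: [1/2, 2/3) ← scaled code falls here ✓
  a: [2/3, 1/1) 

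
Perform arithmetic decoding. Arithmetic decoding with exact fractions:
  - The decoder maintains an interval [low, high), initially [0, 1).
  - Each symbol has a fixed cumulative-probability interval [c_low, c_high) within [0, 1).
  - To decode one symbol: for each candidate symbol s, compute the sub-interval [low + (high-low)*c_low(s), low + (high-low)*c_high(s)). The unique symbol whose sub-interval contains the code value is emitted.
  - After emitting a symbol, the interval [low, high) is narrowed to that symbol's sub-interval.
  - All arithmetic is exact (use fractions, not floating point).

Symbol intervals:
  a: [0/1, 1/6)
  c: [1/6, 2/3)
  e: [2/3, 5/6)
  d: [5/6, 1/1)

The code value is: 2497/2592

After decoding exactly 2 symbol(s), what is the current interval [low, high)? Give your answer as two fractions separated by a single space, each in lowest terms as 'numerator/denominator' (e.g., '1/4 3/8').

Step 1: interval [0/1, 1/1), width = 1/1 - 0/1 = 1/1
  'a': [0/1 + 1/1*0/1, 0/1 + 1/1*1/6) = [0/1, 1/6)
  'c': [0/1 + 1/1*1/6, 0/1 + 1/1*2/3) = [1/6, 2/3)
  'e': [0/1 + 1/1*2/3, 0/1 + 1/1*5/6) = [2/3, 5/6)
  'd': [0/1 + 1/1*5/6, 0/1 + 1/1*1/1) = [5/6, 1/1) <- contains code 2497/2592
  emit 'd', narrow to [5/6, 1/1)
Step 2: interval [5/6, 1/1), width = 1/1 - 5/6 = 1/6
  'a': [5/6 + 1/6*0/1, 5/6 + 1/6*1/6) = [5/6, 31/36)
  'c': [5/6 + 1/6*1/6, 5/6 + 1/6*2/3) = [31/36, 17/18)
  'e': [5/6 + 1/6*2/3, 5/6 + 1/6*5/6) = [17/18, 35/36) <- contains code 2497/2592
  'd': [5/6 + 1/6*5/6, 5/6 + 1/6*1/1) = [35/36, 1/1)
  emit 'e', narrow to [17/18, 35/36)

Answer: 17/18 35/36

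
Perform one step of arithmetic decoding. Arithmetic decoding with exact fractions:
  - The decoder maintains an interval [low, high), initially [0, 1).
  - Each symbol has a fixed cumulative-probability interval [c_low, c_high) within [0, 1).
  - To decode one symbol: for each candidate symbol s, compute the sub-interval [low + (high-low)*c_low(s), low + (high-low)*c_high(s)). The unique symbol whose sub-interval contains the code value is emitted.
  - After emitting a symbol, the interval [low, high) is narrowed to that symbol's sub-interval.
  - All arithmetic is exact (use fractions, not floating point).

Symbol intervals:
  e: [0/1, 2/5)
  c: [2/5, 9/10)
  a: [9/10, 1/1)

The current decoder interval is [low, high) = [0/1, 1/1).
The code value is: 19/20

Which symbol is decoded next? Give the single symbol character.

Interval width = high − low = 1/1 − 0/1 = 1/1
Scaled code = (code − low) / width = (19/20 − 0/1) / 1/1 = 19/20
  e: [0/1, 2/5) 
  c: [2/5, 9/10) 
  a: [9/10, 1/1) ← scaled code falls here ✓

Answer: a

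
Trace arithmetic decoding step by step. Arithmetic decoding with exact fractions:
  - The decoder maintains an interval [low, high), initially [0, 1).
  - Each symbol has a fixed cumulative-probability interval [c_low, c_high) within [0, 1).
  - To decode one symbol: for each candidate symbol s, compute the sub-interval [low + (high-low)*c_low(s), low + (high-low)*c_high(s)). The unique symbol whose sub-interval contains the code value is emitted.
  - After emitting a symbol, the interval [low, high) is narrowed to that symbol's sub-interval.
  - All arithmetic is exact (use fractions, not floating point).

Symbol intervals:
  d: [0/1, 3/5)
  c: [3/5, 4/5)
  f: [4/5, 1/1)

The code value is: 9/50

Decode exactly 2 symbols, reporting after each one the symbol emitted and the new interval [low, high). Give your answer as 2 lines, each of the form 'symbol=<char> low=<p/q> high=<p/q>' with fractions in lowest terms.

Answer: symbol=d low=0/1 high=3/5
symbol=d low=0/1 high=9/25

Derivation:
Step 1: interval [0/1, 1/1), width = 1/1 - 0/1 = 1/1
  'd': [0/1 + 1/1*0/1, 0/1 + 1/1*3/5) = [0/1, 3/5) <- contains code 9/50
  'c': [0/1 + 1/1*3/5, 0/1 + 1/1*4/5) = [3/5, 4/5)
  'f': [0/1 + 1/1*4/5, 0/1 + 1/1*1/1) = [4/5, 1/1)
  emit 'd', narrow to [0/1, 3/5)
Step 2: interval [0/1, 3/5), width = 3/5 - 0/1 = 3/5
  'd': [0/1 + 3/5*0/1, 0/1 + 3/5*3/5) = [0/1, 9/25) <- contains code 9/50
  'c': [0/1 + 3/5*3/5, 0/1 + 3/5*4/5) = [9/25, 12/25)
  'f': [0/1 + 3/5*4/5, 0/1 + 3/5*1/1) = [12/25, 3/5)
  emit 'd', narrow to [0/1, 9/25)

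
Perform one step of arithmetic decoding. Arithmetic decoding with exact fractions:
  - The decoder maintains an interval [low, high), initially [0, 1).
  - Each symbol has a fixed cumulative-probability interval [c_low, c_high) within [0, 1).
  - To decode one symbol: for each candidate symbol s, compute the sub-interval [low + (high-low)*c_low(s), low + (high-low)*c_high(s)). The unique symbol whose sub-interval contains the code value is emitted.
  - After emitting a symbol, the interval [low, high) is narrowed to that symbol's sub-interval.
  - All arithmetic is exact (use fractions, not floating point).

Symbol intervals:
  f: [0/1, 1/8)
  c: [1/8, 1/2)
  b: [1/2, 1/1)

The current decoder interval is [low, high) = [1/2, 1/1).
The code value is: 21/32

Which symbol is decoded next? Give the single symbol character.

Answer: c

Derivation:
Interval width = high − low = 1/1 − 1/2 = 1/2
Scaled code = (code − low) / width = (21/32 − 1/2) / 1/2 = 5/16
  f: [0/1, 1/8) 
  c: [1/8, 1/2) ← scaled code falls here ✓
  b: [1/2, 1/1) 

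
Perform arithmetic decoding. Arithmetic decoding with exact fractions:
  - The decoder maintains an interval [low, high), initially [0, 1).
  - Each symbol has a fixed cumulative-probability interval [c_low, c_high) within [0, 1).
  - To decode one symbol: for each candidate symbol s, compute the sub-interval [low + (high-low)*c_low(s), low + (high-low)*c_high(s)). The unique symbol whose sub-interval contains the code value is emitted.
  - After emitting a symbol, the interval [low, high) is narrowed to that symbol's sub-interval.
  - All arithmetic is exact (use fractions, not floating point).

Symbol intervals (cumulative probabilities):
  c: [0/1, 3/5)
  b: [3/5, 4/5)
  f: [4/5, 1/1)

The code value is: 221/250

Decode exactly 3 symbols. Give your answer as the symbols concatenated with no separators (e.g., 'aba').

Step 1: interval [0/1, 1/1), width = 1/1 - 0/1 = 1/1
  'c': [0/1 + 1/1*0/1, 0/1 + 1/1*3/5) = [0/1, 3/5)
  'b': [0/1 + 1/1*3/5, 0/1 + 1/1*4/5) = [3/5, 4/5)
  'f': [0/1 + 1/1*4/5, 0/1 + 1/1*1/1) = [4/5, 1/1) <- contains code 221/250
  emit 'f', narrow to [4/5, 1/1)
Step 2: interval [4/5, 1/1), width = 1/1 - 4/5 = 1/5
  'c': [4/5 + 1/5*0/1, 4/5 + 1/5*3/5) = [4/5, 23/25) <- contains code 221/250
  'b': [4/5 + 1/5*3/5, 4/5 + 1/5*4/5) = [23/25, 24/25)
  'f': [4/5 + 1/5*4/5, 4/5 + 1/5*1/1) = [24/25, 1/1)
  emit 'c', narrow to [4/5, 23/25)
Step 3: interval [4/5, 23/25), width = 23/25 - 4/5 = 3/25
  'c': [4/5 + 3/25*0/1, 4/5 + 3/25*3/5) = [4/5, 109/125)
  'b': [4/5 + 3/25*3/5, 4/5 + 3/25*4/5) = [109/125, 112/125) <- contains code 221/250
  'f': [4/5 + 3/25*4/5, 4/5 + 3/25*1/1) = [112/125, 23/25)
  emit 'b', narrow to [109/125, 112/125)

Answer: fcb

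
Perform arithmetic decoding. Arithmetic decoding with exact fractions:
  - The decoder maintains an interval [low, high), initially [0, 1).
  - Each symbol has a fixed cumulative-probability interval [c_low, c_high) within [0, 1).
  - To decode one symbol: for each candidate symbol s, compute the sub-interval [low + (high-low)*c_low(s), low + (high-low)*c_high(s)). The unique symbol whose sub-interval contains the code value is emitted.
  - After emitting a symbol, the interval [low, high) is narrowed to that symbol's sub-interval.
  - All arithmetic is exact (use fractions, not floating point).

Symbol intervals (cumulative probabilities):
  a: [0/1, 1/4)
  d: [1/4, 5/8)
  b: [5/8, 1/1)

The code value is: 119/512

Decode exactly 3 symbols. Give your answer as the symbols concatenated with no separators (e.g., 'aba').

Answer: abb

Derivation:
Step 1: interval [0/1, 1/1), width = 1/1 - 0/1 = 1/1
  'a': [0/1 + 1/1*0/1, 0/1 + 1/1*1/4) = [0/1, 1/4) <- contains code 119/512
  'd': [0/1 + 1/1*1/4, 0/1 + 1/1*5/8) = [1/4, 5/8)
  'b': [0/1 + 1/1*5/8, 0/1 + 1/1*1/1) = [5/8, 1/1)
  emit 'a', narrow to [0/1, 1/4)
Step 2: interval [0/1, 1/4), width = 1/4 - 0/1 = 1/4
  'a': [0/1 + 1/4*0/1, 0/1 + 1/4*1/4) = [0/1, 1/16)
  'd': [0/1 + 1/4*1/4, 0/1 + 1/4*5/8) = [1/16, 5/32)
  'b': [0/1 + 1/4*5/8, 0/1 + 1/4*1/1) = [5/32, 1/4) <- contains code 119/512
  emit 'b', narrow to [5/32, 1/4)
Step 3: interval [5/32, 1/4), width = 1/4 - 5/32 = 3/32
  'a': [5/32 + 3/32*0/1, 5/32 + 3/32*1/4) = [5/32, 23/128)
  'd': [5/32 + 3/32*1/4, 5/32 + 3/32*5/8) = [23/128, 55/256)
  'b': [5/32 + 3/32*5/8, 5/32 + 3/32*1/1) = [55/256, 1/4) <- contains code 119/512
  emit 'b', narrow to [55/256, 1/4)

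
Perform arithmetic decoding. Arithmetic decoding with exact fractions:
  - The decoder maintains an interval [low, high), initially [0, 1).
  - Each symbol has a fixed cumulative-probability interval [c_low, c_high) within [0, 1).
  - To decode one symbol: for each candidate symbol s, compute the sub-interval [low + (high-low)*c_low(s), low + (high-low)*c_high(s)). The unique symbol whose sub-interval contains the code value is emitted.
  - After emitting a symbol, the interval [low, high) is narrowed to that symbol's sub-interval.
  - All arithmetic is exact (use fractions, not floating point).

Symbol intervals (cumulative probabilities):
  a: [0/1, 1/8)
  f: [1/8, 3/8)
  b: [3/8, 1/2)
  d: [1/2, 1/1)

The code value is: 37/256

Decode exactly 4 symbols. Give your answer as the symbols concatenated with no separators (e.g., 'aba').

Answer: fadf

Derivation:
Step 1: interval [0/1, 1/1), width = 1/1 - 0/1 = 1/1
  'a': [0/1 + 1/1*0/1, 0/1 + 1/1*1/8) = [0/1, 1/8)
  'f': [0/1 + 1/1*1/8, 0/1 + 1/1*3/8) = [1/8, 3/8) <- contains code 37/256
  'b': [0/1 + 1/1*3/8, 0/1 + 1/1*1/2) = [3/8, 1/2)
  'd': [0/1 + 1/1*1/2, 0/1 + 1/1*1/1) = [1/2, 1/1)
  emit 'f', narrow to [1/8, 3/8)
Step 2: interval [1/8, 3/8), width = 3/8 - 1/8 = 1/4
  'a': [1/8 + 1/4*0/1, 1/8 + 1/4*1/8) = [1/8, 5/32) <- contains code 37/256
  'f': [1/8 + 1/4*1/8, 1/8 + 1/4*3/8) = [5/32, 7/32)
  'b': [1/8 + 1/4*3/8, 1/8 + 1/4*1/2) = [7/32, 1/4)
  'd': [1/8 + 1/4*1/2, 1/8 + 1/4*1/1) = [1/4, 3/8)
  emit 'a', narrow to [1/8, 5/32)
Step 3: interval [1/8, 5/32), width = 5/32 - 1/8 = 1/32
  'a': [1/8 + 1/32*0/1, 1/8 + 1/32*1/8) = [1/8, 33/256)
  'f': [1/8 + 1/32*1/8, 1/8 + 1/32*3/8) = [33/256, 35/256)
  'b': [1/8 + 1/32*3/8, 1/8 + 1/32*1/2) = [35/256, 9/64)
  'd': [1/8 + 1/32*1/2, 1/8 + 1/32*1/1) = [9/64, 5/32) <- contains code 37/256
  emit 'd', narrow to [9/64, 5/32)
Step 4: interval [9/64, 5/32), width = 5/32 - 9/64 = 1/64
  'a': [9/64 + 1/64*0/1, 9/64 + 1/64*1/8) = [9/64, 73/512)
  'f': [9/64 + 1/64*1/8, 9/64 + 1/64*3/8) = [73/512, 75/512) <- contains code 37/256
  'b': [9/64 + 1/64*3/8, 9/64 + 1/64*1/2) = [75/512, 19/128)
  'd': [9/64 + 1/64*1/2, 9/64 + 1/64*1/1) = [19/128, 5/32)
  emit 'f', narrow to [73/512, 75/512)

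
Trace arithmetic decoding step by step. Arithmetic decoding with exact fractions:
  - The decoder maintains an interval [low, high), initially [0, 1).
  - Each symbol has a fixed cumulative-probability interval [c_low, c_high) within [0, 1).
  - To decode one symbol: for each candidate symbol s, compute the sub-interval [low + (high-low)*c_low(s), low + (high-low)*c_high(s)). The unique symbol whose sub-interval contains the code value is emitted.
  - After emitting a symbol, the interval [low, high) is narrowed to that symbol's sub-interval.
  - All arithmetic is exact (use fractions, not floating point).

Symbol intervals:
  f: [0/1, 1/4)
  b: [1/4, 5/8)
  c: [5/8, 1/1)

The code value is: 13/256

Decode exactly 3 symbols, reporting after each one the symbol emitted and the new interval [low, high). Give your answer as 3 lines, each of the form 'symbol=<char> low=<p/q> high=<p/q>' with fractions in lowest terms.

Step 1: interval [0/1, 1/1), width = 1/1 - 0/1 = 1/1
  'f': [0/1 + 1/1*0/1, 0/1 + 1/1*1/4) = [0/1, 1/4) <- contains code 13/256
  'b': [0/1 + 1/1*1/4, 0/1 + 1/1*5/8) = [1/4, 5/8)
  'c': [0/1 + 1/1*5/8, 0/1 + 1/1*1/1) = [5/8, 1/1)
  emit 'f', narrow to [0/1, 1/4)
Step 2: interval [0/1, 1/4), width = 1/4 - 0/1 = 1/4
  'f': [0/1 + 1/4*0/1, 0/1 + 1/4*1/4) = [0/1, 1/16) <- contains code 13/256
  'b': [0/1 + 1/4*1/4, 0/1 + 1/4*5/8) = [1/16, 5/32)
  'c': [0/1 + 1/4*5/8, 0/1 + 1/4*1/1) = [5/32, 1/4)
  emit 'f', narrow to [0/1, 1/16)
Step 3: interval [0/1, 1/16), width = 1/16 - 0/1 = 1/16
  'f': [0/1 + 1/16*0/1, 0/1 + 1/16*1/4) = [0/1, 1/64)
  'b': [0/1 + 1/16*1/4, 0/1 + 1/16*5/8) = [1/64, 5/128)
  'c': [0/1 + 1/16*5/8, 0/1 + 1/16*1/1) = [5/128, 1/16) <- contains code 13/256
  emit 'c', narrow to [5/128, 1/16)

Answer: symbol=f low=0/1 high=1/4
symbol=f low=0/1 high=1/16
symbol=c low=5/128 high=1/16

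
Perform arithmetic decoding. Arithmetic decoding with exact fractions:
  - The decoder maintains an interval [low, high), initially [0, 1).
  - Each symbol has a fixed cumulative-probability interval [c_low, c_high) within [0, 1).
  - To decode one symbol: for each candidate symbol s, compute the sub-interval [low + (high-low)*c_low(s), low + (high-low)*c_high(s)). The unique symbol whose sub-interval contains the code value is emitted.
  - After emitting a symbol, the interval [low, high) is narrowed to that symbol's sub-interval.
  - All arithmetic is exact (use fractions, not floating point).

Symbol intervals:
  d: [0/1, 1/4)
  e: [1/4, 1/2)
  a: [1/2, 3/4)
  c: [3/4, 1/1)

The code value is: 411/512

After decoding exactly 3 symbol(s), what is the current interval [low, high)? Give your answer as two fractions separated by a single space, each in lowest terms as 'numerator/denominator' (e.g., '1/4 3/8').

Step 1: interval [0/1, 1/1), width = 1/1 - 0/1 = 1/1
  'd': [0/1 + 1/1*0/1, 0/1 + 1/1*1/4) = [0/1, 1/4)
  'e': [0/1 + 1/1*1/4, 0/1 + 1/1*1/2) = [1/4, 1/2)
  'a': [0/1 + 1/1*1/2, 0/1 + 1/1*3/4) = [1/2, 3/4)
  'c': [0/1 + 1/1*3/4, 0/1 + 1/1*1/1) = [3/4, 1/1) <- contains code 411/512
  emit 'c', narrow to [3/4, 1/1)
Step 2: interval [3/4, 1/1), width = 1/1 - 3/4 = 1/4
  'd': [3/4 + 1/4*0/1, 3/4 + 1/4*1/4) = [3/4, 13/16) <- contains code 411/512
  'e': [3/4 + 1/4*1/4, 3/4 + 1/4*1/2) = [13/16, 7/8)
  'a': [3/4 + 1/4*1/2, 3/4 + 1/4*3/4) = [7/8, 15/16)
  'c': [3/4 + 1/4*3/4, 3/4 + 1/4*1/1) = [15/16, 1/1)
  emit 'd', narrow to [3/4, 13/16)
Step 3: interval [3/4, 13/16), width = 13/16 - 3/4 = 1/16
  'd': [3/4 + 1/16*0/1, 3/4 + 1/16*1/4) = [3/4, 49/64)
  'e': [3/4 + 1/16*1/4, 3/4 + 1/16*1/2) = [49/64, 25/32)
  'a': [3/4 + 1/16*1/2, 3/4 + 1/16*3/4) = [25/32, 51/64)
  'c': [3/4 + 1/16*3/4, 3/4 + 1/16*1/1) = [51/64, 13/16) <- contains code 411/512
  emit 'c', narrow to [51/64, 13/16)

Answer: 51/64 13/16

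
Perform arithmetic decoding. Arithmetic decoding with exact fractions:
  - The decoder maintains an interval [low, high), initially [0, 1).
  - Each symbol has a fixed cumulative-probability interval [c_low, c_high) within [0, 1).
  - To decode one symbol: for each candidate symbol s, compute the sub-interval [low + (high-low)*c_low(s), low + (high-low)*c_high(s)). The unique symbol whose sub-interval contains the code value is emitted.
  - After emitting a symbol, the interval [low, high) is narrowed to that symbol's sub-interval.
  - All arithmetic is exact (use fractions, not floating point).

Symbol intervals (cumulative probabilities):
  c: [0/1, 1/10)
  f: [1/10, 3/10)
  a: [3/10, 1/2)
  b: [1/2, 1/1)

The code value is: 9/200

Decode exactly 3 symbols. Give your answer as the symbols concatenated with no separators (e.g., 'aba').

Step 1: interval [0/1, 1/1), width = 1/1 - 0/1 = 1/1
  'c': [0/1 + 1/1*0/1, 0/1 + 1/1*1/10) = [0/1, 1/10) <- contains code 9/200
  'f': [0/1 + 1/1*1/10, 0/1 + 1/1*3/10) = [1/10, 3/10)
  'a': [0/1 + 1/1*3/10, 0/1 + 1/1*1/2) = [3/10, 1/2)
  'b': [0/1 + 1/1*1/2, 0/1 + 1/1*1/1) = [1/2, 1/1)
  emit 'c', narrow to [0/1, 1/10)
Step 2: interval [0/1, 1/10), width = 1/10 - 0/1 = 1/10
  'c': [0/1 + 1/10*0/1, 0/1 + 1/10*1/10) = [0/1, 1/100)
  'f': [0/1 + 1/10*1/10, 0/1 + 1/10*3/10) = [1/100, 3/100)
  'a': [0/1 + 1/10*3/10, 0/1 + 1/10*1/2) = [3/100, 1/20) <- contains code 9/200
  'b': [0/1 + 1/10*1/2, 0/1 + 1/10*1/1) = [1/20, 1/10)
  emit 'a', narrow to [3/100, 1/20)
Step 3: interval [3/100, 1/20), width = 1/20 - 3/100 = 1/50
  'c': [3/100 + 1/50*0/1, 3/100 + 1/50*1/10) = [3/100, 4/125)
  'f': [3/100 + 1/50*1/10, 3/100 + 1/50*3/10) = [4/125, 9/250)
  'a': [3/100 + 1/50*3/10, 3/100 + 1/50*1/2) = [9/250, 1/25)
  'b': [3/100 + 1/50*1/2, 3/100 + 1/50*1/1) = [1/25, 1/20) <- contains code 9/200
  emit 'b', narrow to [1/25, 1/20)

Answer: cab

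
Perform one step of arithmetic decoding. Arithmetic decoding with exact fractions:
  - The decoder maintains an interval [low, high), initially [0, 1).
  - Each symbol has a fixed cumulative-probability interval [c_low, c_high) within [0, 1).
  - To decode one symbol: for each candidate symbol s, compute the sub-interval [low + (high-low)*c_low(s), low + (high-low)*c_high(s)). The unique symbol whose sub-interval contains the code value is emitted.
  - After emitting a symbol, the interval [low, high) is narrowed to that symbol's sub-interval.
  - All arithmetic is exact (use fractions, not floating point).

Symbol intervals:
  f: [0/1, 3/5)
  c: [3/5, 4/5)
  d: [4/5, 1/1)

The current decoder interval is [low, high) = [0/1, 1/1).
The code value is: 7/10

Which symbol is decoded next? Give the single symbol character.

Interval width = high − low = 1/1 − 0/1 = 1/1
Scaled code = (code − low) / width = (7/10 − 0/1) / 1/1 = 7/10
  f: [0/1, 3/5) 
  c: [3/5, 4/5) ← scaled code falls here ✓
  d: [4/5, 1/1) 

Answer: c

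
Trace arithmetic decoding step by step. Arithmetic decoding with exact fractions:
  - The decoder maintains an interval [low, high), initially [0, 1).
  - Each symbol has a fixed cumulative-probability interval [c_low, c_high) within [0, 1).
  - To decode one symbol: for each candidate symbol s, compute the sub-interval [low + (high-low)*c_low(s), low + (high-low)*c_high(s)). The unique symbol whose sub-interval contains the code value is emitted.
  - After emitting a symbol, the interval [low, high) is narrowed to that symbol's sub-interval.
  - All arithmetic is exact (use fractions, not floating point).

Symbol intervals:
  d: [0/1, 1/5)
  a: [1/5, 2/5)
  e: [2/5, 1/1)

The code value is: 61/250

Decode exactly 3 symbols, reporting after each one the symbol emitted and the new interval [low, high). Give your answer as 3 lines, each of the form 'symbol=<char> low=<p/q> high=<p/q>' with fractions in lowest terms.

Answer: symbol=a low=1/5 high=2/5
symbol=a low=6/25 high=7/25
symbol=d low=6/25 high=31/125

Derivation:
Step 1: interval [0/1, 1/1), width = 1/1 - 0/1 = 1/1
  'd': [0/1 + 1/1*0/1, 0/1 + 1/1*1/5) = [0/1, 1/5)
  'a': [0/1 + 1/1*1/5, 0/1 + 1/1*2/5) = [1/5, 2/5) <- contains code 61/250
  'e': [0/1 + 1/1*2/5, 0/1 + 1/1*1/1) = [2/5, 1/1)
  emit 'a', narrow to [1/5, 2/5)
Step 2: interval [1/5, 2/5), width = 2/5 - 1/5 = 1/5
  'd': [1/5 + 1/5*0/1, 1/5 + 1/5*1/5) = [1/5, 6/25)
  'a': [1/5 + 1/5*1/5, 1/5 + 1/5*2/5) = [6/25, 7/25) <- contains code 61/250
  'e': [1/5 + 1/5*2/5, 1/5 + 1/5*1/1) = [7/25, 2/5)
  emit 'a', narrow to [6/25, 7/25)
Step 3: interval [6/25, 7/25), width = 7/25 - 6/25 = 1/25
  'd': [6/25 + 1/25*0/1, 6/25 + 1/25*1/5) = [6/25, 31/125) <- contains code 61/250
  'a': [6/25 + 1/25*1/5, 6/25 + 1/25*2/5) = [31/125, 32/125)
  'e': [6/25 + 1/25*2/5, 6/25 + 1/25*1/1) = [32/125, 7/25)
  emit 'd', narrow to [6/25, 31/125)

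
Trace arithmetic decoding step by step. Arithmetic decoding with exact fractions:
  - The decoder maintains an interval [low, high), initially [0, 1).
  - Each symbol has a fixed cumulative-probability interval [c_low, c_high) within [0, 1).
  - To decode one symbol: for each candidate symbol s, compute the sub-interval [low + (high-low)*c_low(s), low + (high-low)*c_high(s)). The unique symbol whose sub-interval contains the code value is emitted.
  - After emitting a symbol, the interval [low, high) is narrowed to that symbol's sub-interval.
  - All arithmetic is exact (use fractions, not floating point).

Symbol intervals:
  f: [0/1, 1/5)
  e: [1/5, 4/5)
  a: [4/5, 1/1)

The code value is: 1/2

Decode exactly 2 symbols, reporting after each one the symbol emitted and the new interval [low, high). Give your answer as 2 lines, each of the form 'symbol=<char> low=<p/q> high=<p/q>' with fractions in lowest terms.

Step 1: interval [0/1, 1/1), width = 1/1 - 0/1 = 1/1
  'f': [0/1 + 1/1*0/1, 0/1 + 1/1*1/5) = [0/1, 1/5)
  'e': [0/1 + 1/1*1/5, 0/1 + 1/1*4/5) = [1/5, 4/5) <- contains code 1/2
  'a': [0/1 + 1/1*4/5, 0/1 + 1/1*1/1) = [4/5, 1/1)
  emit 'e', narrow to [1/5, 4/5)
Step 2: interval [1/5, 4/5), width = 4/5 - 1/5 = 3/5
  'f': [1/5 + 3/5*0/1, 1/5 + 3/5*1/5) = [1/5, 8/25)
  'e': [1/5 + 3/5*1/5, 1/5 + 3/5*4/5) = [8/25, 17/25) <- contains code 1/2
  'a': [1/5 + 3/5*4/5, 1/5 + 3/5*1/1) = [17/25, 4/5)
  emit 'e', narrow to [8/25, 17/25)

Answer: symbol=e low=1/5 high=4/5
symbol=e low=8/25 high=17/25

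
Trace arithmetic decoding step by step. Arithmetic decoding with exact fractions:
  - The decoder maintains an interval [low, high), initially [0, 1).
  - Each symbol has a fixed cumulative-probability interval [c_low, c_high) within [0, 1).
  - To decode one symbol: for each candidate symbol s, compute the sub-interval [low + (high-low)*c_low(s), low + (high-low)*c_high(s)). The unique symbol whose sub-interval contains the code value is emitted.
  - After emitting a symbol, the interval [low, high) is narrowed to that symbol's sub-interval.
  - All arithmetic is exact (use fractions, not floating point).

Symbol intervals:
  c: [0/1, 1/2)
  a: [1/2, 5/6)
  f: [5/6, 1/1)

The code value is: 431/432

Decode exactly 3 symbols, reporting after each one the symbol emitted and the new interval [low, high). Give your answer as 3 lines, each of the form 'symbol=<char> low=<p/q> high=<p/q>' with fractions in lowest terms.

Step 1: interval [0/1, 1/1), width = 1/1 - 0/1 = 1/1
  'c': [0/1 + 1/1*0/1, 0/1 + 1/1*1/2) = [0/1, 1/2)
  'a': [0/1 + 1/1*1/2, 0/1 + 1/1*5/6) = [1/2, 5/6)
  'f': [0/1 + 1/1*5/6, 0/1 + 1/1*1/1) = [5/6, 1/1) <- contains code 431/432
  emit 'f', narrow to [5/6, 1/1)
Step 2: interval [5/6, 1/1), width = 1/1 - 5/6 = 1/6
  'c': [5/6 + 1/6*0/1, 5/6 + 1/6*1/2) = [5/6, 11/12)
  'a': [5/6 + 1/6*1/2, 5/6 + 1/6*5/6) = [11/12, 35/36)
  'f': [5/6 + 1/6*5/6, 5/6 + 1/6*1/1) = [35/36, 1/1) <- contains code 431/432
  emit 'f', narrow to [35/36, 1/1)
Step 3: interval [35/36, 1/1), width = 1/1 - 35/36 = 1/36
  'c': [35/36 + 1/36*0/1, 35/36 + 1/36*1/2) = [35/36, 71/72)
  'a': [35/36 + 1/36*1/2, 35/36 + 1/36*5/6) = [71/72, 215/216)
  'f': [35/36 + 1/36*5/6, 35/36 + 1/36*1/1) = [215/216, 1/1) <- contains code 431/432
  emit 'f', narrow to [215/216, 1/1)

Answer: symbol=f low=5/6 high=1/1
symbol=f low=35/36 high=1/1
symbol=f low=215/216 high=1/1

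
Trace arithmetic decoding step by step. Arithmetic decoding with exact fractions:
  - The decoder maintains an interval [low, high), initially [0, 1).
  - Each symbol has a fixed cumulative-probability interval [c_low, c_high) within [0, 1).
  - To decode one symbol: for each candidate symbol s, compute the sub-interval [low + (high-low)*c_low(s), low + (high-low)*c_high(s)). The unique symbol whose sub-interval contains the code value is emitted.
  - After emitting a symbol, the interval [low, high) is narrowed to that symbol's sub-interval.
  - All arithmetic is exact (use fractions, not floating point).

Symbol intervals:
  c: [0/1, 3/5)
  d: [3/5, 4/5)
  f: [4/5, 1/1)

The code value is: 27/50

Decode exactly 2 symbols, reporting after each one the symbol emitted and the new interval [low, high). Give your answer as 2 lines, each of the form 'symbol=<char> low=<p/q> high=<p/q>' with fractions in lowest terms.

Answer: symbol=c low=0/1 high=3/5
symbol=f low=12/25 high=3/5

Derivation:
Step 1: interval [0/1, 1/1), width = 1/1 - 0/1 = 1/1
  'c': [0/1 + 1/1*0/1, 0/1 + 1/1*3/5) = [0/1, 3/5) <- contains code 27/50
  'd': [0/1 + 1/1*3/5, 0/1 + 1/1*4/5) = [3/5, 4/5)
  'f': [0/1 + 1/1*4/5, 0/1 + 1/1*1/1) = [4/5, 1/1)
  emit 'c', narrow to [0/1, 3/5)
Step 2: interval [0/1, 3/5), width = 3/5 - 0/1 = 3/5
  'c': [0/1 + 3/5*0/1, 0/1 + 3/5*3/5) = [0/1, 9/25)
  'd': [0/1 + 3/5*3/5, 0/1 + 3/5*4/5) = [9/25, 12/25)
  'f': [0/1 + 3/5*4/5, 0/1 + 3/5*1/1) = [12/25, 3/5) <- contains code 27/50
  emit 'f', narrow to [12/25, 3/5)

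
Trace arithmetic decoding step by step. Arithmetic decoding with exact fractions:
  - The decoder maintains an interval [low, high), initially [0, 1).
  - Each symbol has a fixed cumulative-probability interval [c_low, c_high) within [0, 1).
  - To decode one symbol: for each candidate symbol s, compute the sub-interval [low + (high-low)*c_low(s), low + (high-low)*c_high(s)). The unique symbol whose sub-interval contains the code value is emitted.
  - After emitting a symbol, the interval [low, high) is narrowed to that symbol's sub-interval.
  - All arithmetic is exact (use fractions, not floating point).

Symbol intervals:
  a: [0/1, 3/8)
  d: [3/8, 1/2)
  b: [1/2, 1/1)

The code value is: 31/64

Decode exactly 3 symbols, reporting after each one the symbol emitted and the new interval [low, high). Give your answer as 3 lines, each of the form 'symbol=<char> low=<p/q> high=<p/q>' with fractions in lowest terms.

Step 1: interval [0/1, 1/1), width = 1/1 - 0/1 = 1/1
  'a': [0/1 + 1/1*0/1, 0/1 + 1/1*3/8) = [0/1, 3/8)
  'd': [0/1 + 1/1*3/8, 0/1 + 1/1*1/2) = [3/8, 1/2) <- contains code 31/64
  'b': [0/1 + 1/1*1/2, 0/1 + 1/1*1/1) = [1/2, 1/1)
  emit 'd', narrow to [3/8, 1/2)
Step 2: interval [3/8, 1/2), width = 1/2 - 3/8 = 1/8
  'a': [3/8 + 1/8*0/1, 3/8 + 1/8*3/8) = [3/8, 27/64)
  'd': [3/8 + 1/8*3/8, 3/8 + 1/8*1/2) = [27/64, 7/16)
  'b': [3/8 + 1/8*1/2, 3/8 + 1/8*1/1) = [7/16, 1/2) <- contains code 31/64
  emit 'b', narrow to [7/16, 1/2)
Step 3: interval [7/16, 1/2), width = 1/2 - 7/16 = 1/16
  'a': [7/16 + 1/16*0/1, 7/16 + 1/16*3/8) = [7/16, 59/128)
  'd': [7/16 + 1/16*3/8, 7/16 + 1/16*1/2) = [59/128, 15/32)
  'b': [7/16 + 1/16*1/2, 7/16 + 1/16*1/1) = [15/32, 1/2) <- contains code 31/64
  emit 'b', narrow to [15/32, 1/2)

Answer: symbol=d low=3/8 high=1/2
symbol=b low=7/16 high=1/2
symbol=b low=15/32 high=1/2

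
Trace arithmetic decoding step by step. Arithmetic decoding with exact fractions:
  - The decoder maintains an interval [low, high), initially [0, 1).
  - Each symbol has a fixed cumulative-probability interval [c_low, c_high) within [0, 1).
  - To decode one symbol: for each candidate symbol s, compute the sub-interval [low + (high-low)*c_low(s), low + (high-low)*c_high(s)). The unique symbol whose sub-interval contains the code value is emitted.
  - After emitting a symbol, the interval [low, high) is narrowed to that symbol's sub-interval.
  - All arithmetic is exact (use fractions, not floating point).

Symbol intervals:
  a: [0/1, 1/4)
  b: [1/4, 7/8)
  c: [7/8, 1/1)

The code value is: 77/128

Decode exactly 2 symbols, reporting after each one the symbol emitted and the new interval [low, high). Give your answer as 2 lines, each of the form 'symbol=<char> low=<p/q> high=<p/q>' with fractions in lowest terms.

Answer: symbol=b low=1/4 high=7/8
symbol=b low=13/32 high=51/64

Derivation:
Step 1: interval [0/1, 1/1), width = 1/1 - 0/1 = 1/1
  'a': [0/1 + 1/1*0/1, 0/1 + 1/1*1/4) = [0/1, 1/4)
  'b': [0/1 + 1/1*1/4, 0/1 + 1/1*7/8) = [1/4, 7/8) <- contains code 77/128
  'c': [0/1 + 1/1*7/8, 0/1 + 1/1*1/1) = [7/8, 1/1)
  emit 'b', narrow to [1/4, 7/8)
Step 2: interval [1/4, 7/8), width = 7/8 - 1/4 = 5/8
  'a': [1/4 + 5/8*0/1, 1/4 + 5/8*1/4) = [1/4, 13/32)
  'b': [1/4 + 5/8*1/4, 1/4 + 5/8*7/8) = [13/32, 51/64) <- contains code 77/128
  'c': [1/4 + 5/8*7/8, 1/4 + 5/8*1/1) = [51/64, 7/8)
  emit 'b', narrow to [13/32, 51/64)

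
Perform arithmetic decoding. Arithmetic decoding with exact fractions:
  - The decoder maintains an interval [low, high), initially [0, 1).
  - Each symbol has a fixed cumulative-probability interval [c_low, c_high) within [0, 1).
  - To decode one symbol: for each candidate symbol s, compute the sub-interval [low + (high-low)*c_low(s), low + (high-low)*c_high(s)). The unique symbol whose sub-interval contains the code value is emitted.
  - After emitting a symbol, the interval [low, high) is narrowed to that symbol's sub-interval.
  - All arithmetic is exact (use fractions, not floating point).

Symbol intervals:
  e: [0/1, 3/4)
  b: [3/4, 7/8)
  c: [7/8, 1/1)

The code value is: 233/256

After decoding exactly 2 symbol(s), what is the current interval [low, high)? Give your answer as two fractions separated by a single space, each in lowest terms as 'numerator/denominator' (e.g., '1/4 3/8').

Answer: 7/8 31/32

Derivation:
Step 1: interval [0/1, 1/1), width = 1/1 - 0/1 = 1/1
  'e': [0/1 + 1/1*0/1, 0/1 + 1/1*3/4) = [0/1, 3/4)
  'b': [0/1 + 1/1*3/4, 0/1 + 1/1*7/8) = [3/4, 7/8)
  'c': [0/1 + 1/1*7/8, 0/1 + 1/1*1/1) = [7/8, 1/1) <- contains code 233/256
  emit 'c', narrow to [7/8, 1/1)
Step 2: interval [7/8, 1/1), width = 1/1 - 7/8 = 1/8
  'e': [7/8 + 1/8*0/1, 7/8 + 1/8*3/4) = [7/8, 31/32) <- contains code 233/256
  'b': [7/8 + 1/8*3/4, 7/8 + 1/8*7/8) = [31/32, 63/64)
  'c': [7/8 + 1/8*7/8, 7/8 + 1/8*1/1) = [63/64, 1/1)
  emit 'e', narrow to [7/8, 31/32)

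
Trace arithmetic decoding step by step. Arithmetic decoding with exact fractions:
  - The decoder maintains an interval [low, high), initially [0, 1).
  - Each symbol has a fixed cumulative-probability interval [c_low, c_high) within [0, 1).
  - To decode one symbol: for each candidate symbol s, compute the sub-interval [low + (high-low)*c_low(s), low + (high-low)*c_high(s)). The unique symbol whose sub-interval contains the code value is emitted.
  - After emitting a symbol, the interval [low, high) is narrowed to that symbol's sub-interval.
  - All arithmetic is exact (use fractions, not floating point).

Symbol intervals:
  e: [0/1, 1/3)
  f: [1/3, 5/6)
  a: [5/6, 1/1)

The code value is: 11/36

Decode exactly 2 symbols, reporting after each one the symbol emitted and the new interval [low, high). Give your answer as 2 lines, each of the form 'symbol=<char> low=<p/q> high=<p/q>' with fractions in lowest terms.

Step 1: interval [0/1, 1/1), width = 1/1 - 0/1 = 1/1
  'e': [0/1 + 1/1*0/1, 0/1 + 1/1*1/3) = [0/1, 1/3) <- contains code 11/36
  'f': [0/1 + 1/1*1/3, 0/1 + 1/1*5/6) = [1/3, 5/6)
  'a': [0/1 + 1/1*5/6, 0/1 + 1/1*1/1) = [5/6, 1/1)
  emit 'e', narrow to [0/1, 1/3)
Step 2: interval [0/1, 1/3), width = 1/3 - 0/1 = 1/3
  'e': [0/1 + 1/3*0/1, 0/1 + 1/3*1/3) = [0/1, 1/9)
  'f': [0/1 + 1/3*1/3, 0/1 + 1/3*5/6) = [1/9, 5/18)
  'a': [0/1 + 1/3*5/6, 0/1 + 1/3*1/1) = [5/18, 1/3) <- contains code 11/36
  emit 'a', narrow to [5/18, 1/3)

Answer: symbol=e low=0/1 high=1/3
symbol=a low=5/18 high=1/3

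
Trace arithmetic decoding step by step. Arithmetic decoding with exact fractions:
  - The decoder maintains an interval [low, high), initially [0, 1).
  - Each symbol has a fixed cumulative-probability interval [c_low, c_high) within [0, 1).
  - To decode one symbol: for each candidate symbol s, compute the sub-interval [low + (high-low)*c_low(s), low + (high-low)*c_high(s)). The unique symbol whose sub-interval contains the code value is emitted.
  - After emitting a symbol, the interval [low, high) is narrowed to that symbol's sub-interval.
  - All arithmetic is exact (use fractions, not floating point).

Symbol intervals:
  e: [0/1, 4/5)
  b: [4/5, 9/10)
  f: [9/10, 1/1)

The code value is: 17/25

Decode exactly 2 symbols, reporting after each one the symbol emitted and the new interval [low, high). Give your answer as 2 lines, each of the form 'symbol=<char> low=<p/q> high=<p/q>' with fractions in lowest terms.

Step 1: interval [0/1, 1/1), width = 1/1 - 0/1 = 1/1
  'e': [0/1 + 1/1*0/1, 0/1 + 1/1*4/5) = [0/1, 4/5) <- contains code 17/25
  'b': [0/1 + 1/1*4/5, 0/1 + 1/1*9/10) = [4/5, 9/10)
  'f': [0/1 + 1/1*9/10, 0/1 + 1/1*1/1) = [9/10, 1/1)
  emit 'e', narrow to [0/1, 4/5)
Step 2: interval [0/1, 4/5), width = 4/5 - 0/1 = 4/5
  'e': [0/1 + 4/5*0/1, 0/1 + 4/5*4/5) = [0/1, 16/25)
  'b': [0/1 + 4/5*4/5, 0/1 + 4/5*9/10) = [16/25, 18/25) <- contains code 17/25
  'f': [0/1 + 4/5*9/10, 0/1 + 4/5*1/1) = [18/25, 4/5)
  emit 'b', narrow to [16/25, 18/25)

Answer: symbol=e low=0/1 high=4/5
symbol=b low=16/25 high=18/25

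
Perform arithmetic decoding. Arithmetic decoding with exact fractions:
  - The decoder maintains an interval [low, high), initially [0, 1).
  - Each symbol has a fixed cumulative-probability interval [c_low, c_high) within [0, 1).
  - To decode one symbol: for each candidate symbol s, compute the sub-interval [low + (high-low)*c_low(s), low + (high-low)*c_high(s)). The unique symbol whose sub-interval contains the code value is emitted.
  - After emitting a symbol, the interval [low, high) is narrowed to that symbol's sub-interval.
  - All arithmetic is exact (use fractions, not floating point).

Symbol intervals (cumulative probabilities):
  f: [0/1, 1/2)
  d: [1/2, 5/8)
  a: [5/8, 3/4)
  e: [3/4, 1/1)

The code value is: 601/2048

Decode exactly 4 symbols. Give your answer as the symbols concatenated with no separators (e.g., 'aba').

Answer: fdad

Derivation:
Step 1: interval [0/1, 1/1), width = 1/1 - 0/1 = 1/1
  'f': [0/1 + 1/1*0/1, 0/1 + 1/1*1/2) = [0/1, 1/2) <- contains code 601/2048
  'd': [0/1 + 1/1*1/2, 0/1 + 1/1*5/8) = [1/2, 5/8)
  'a': [0/1 + 1/1*5/8, 0/1 + 1/1*3/4) = [5/8, 3/4)
  'e': [0/1 + 1/1*3/4, 0/1 + 1/1*1/1) = [3/4, 1/1)
  emit 'f', narrow to [0/1, 1/2)
Step 2: interval [0/1, 1/2), width = 1/2 - 0/1 = 1/2
  'f': [0/1 + 1/2*0/1, 0/1 + 1/2*1/2) = [0/1, 1/4)
  'd': [0/1 + 1/2*1/2, 0/1 + 1/2*5/8) = [1/4, 5/16) <- contains code 601/2048
  'a': [0/1 + 1/2*5/8, 0/1 + 1/2*3/4) = [5/16, 3/8)
  'e': [0/1 + 1/2*3/4, 0/1 + 1/2*1/1) = [3/8, 1/2)
  emit 'd', narrow to [1/4, 5/16)
Step 3: interval [1/4, 5/16), width = 5/16 - 1/4 = 1/16
  'f': [1/4 + 1/16*0/1, 1/4 + 1/16*1/2) = [1/4, 9/32)
  'd': [1/4 + 1/16*1/2, 1/4 + 1/16*5/8) = [9/32, 37/128)
  'a': [1/4 + 1/16*5/8, 1/4 + 1/16*3/4) = [37/128, 19/64) <- contains code 601/2048
  'e': [1/4 + 1/16*3/4, 1/4 + 1/16*1/1) = [19/64, 5/16)
  emit 'a', narrow to [37/128, 19/64)
Step 4: interval [37/128, 19/64), width = 19/64 - 37/128 = 1/128
  'f': [37/128 + 1/128*0/1, 37/128 + 1/128*1/2) = [37/128, 75/256)
  'd': [37/128 + 1/128*1/2, 37/128 + 1/128*5/8) = [75/256, 301/1024) <- contains code 601/2048
  'a': [37/128 + 1/128*5/8, 37/128 + 1/128*3/4) = [301/1024, 151/512)
  'e': [37/128 + 1/128*3/4, 37/128 + 1/128*1/1) = [151/512, 19/64)
  emit 'd', narrow to [75/256, 301/1024)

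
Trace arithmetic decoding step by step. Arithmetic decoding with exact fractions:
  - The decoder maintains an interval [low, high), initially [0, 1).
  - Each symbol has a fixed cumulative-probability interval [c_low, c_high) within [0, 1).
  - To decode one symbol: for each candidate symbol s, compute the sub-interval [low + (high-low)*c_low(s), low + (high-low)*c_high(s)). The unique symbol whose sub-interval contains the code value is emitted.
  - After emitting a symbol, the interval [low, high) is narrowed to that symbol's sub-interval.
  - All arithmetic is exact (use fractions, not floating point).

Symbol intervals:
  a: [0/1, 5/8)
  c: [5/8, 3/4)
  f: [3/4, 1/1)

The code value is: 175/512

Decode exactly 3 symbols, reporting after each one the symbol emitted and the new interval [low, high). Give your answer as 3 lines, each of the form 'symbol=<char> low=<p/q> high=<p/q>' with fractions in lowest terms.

Answer: symbol=a low=0/1 high=5/8
symbol=a low=0/1 high=25/64
symbol=f low=75/256 high=25/64

Derivation:
Step 1: interval [0/1, 1/1), width = 1/1 - 0/1 = 1/1
  'a': [0/1 + 1/1*0/1, 0/1 + 1/1*5/8) = [0/1, 5/8) <- contains code 175/512
  'c': [0/1 + 1/1*5/8, 0/1 + 1/1*3/4) = [5/8, 3/4)
  'f': [0/1 + 1/1*3/4, 0/1 + 1/1*1/1) = [3/4, 1/1)
  emit 'a', narrow to [0/1, 5/8)
Step 2: interval [0/1, 5/8), width = 5/8 - 0/1 = 5/8
  'a': [0/1 + 5/8*0/1, 0/1 + 5/8*5/8) = [0/1, 25/64) <- contains code 175/512
  'c': [0/1 + 5/8*5/8, 0/1 + 5/8*3/4) = [25/64, 15/32)
  'f': [0/1 + 5/8*3/4, 0/1 + 5/8*1/1) = [15/32, 5/8)
  emit 'a', narrow to [0/1, 25/64)
Step 3: interval [0/1, 25/64), width = 25/64 - 0/1 = 25/64
  'a': [0/1 + 25/64*0/1, 0/1 + 25/64*5/8) = [0/1, 125/512)
  'c': [0/1 + 25/64*5/8, 0/1 + 25/64*3/4) = [125/512, 75/256)
  'f': [0/1 + 25/64*3/4, 0/1 + 25/64*1/1) = [75/256, 25/64) <- contains code 175/512
  emit 'f', narrow to [75/256, 25/64)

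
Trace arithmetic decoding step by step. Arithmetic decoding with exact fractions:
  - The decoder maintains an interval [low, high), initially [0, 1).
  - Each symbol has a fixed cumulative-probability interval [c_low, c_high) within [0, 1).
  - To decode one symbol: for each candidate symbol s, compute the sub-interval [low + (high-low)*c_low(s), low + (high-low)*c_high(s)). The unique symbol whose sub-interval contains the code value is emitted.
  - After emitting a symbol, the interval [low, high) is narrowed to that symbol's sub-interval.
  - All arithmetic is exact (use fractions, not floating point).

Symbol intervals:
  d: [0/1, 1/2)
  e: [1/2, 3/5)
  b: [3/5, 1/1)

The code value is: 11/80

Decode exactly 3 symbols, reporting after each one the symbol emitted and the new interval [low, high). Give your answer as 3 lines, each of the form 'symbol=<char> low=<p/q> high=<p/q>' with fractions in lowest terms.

Answer: symbol=d low=0/1 high=1/2
symbol=d low=0/1 high=1/4
symbol=e low=1/8 high=3/20

Derivation:
Step 1: interval [0/1, 1/1), width = 1/1 - 0/1 = 1/1
  'd': [0/1 + 1/1*0/1, 0/1 + 1/1*1/2) = [0/1, 1/2) <- contains code 11/80
  'e': [0/1 + 1/1*1/2, 0/1 + 1/1*3/5) = [1/2, 3/5)
  'b': [0/1 + 1/1*3/5, 0/1 + 1/1*1/1) = [3/5, 1/1)
  emit 'd', narrow to [0/1, 1/2)
Step 2: interval [0/1, 1/2), width = 1/2 - 0/1 = 1/2
  'd': [0/1 + 1/2*0/1, 0/1 + 1/2*1/2) = [0/1, 1/4) <- contains code 11/80
  'e': [0/1 + 1/2*1/2, 0/1 + 1/2*3/5) = [1/4, 3/10)
  'b': [0/1 + 1/2*3/5, 0/1 + 1/2*1/1) = [3/10, 1/2)
  emit 'd', narrow to [0/1, 1/4)
Step 3: interval [0/1, 1/4), width = 1/4 - 0/1 = 1/4
  'd': [0/1 + 1/4*0/1, 0/1 + 1/4*1/2) = [0/1, 1/8)
  'e': [0/1 + 1/4*1/2, 0/1 + 1/4*3/5) = [1/8, 3/20) <- contains code 11/80
  'b': [0/1 + 1/4*3/5, 0/1 + 1/4*1/1) = [3/20, 1/4)
  emit 'e', narrow to [1/8, 3/20)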